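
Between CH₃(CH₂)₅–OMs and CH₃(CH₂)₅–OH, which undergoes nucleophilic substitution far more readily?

From CH₃(CH₂)₅–OH the departing group would be OH⁻ (pKₐ(H₂O) ≈ 15.7). Strong base; essentially never leaves without prior activation.
From CH₃(CH₂)₅–OMs the leaving group is OMs⁻ (pKₐ(CH₃SO₃H (MsOH)) ≈ -1.9). Resonance-delocalised alkanesulfonate.
(In practice CH₃(CH₂)₅–OMs is made from CH₃(CH₂)₅–OH by treatment with MsCl / Et₃N, converting the hydroxyl into a mesylate.)

CH₃(CH₂)₅–OMs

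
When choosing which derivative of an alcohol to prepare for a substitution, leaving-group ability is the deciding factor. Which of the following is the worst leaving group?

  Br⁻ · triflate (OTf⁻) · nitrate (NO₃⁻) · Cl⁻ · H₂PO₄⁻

H₂PO₄⁻

The more stable X⁻ (or X) is on its own — i.e. the weaker a base it is — the better a leaving group it makes.
triflate (OTf⁻): pKₐ(CF₃SO₃H (triflic acid)) ≈ -14
Br⁻: pKₐ(HBr) ≈ -9
Cl⁻: pKₐ(HCl) ≈ -7
nitrate (NO₃⁻): pKₐ(HNO₃) ≈ -1.3
H₂PO₄⁻: pKₐ(H₃PO₄) ≈ 2.1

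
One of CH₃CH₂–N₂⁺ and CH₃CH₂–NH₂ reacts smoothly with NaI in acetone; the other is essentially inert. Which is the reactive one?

From CH₃CH₂–NH₂ the departing group would be NH₂⁻ (pKₐ(NH₃) ≈ 38). Extremely strong base; never a leaving group.
From CH₃CH₂–N₂⁺ the leaving group is N₂ (no meaningful conjugate acid; N₂ departs as an exceptionally stable neutral molecule).
(In practice CH₃CH₂–N₂⁺ is made from CH₃CH₂–NH₂ by diazotisation (NaNO₂ / HCl, 0 °C), generating a diazonium salt that expels N₂.)

CH₃CH₂–N₂⁺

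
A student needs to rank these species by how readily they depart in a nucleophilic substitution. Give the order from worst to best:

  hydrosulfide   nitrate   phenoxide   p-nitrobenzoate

phenoxide < hydrosulfide < p-nitrobenzoate < nitrate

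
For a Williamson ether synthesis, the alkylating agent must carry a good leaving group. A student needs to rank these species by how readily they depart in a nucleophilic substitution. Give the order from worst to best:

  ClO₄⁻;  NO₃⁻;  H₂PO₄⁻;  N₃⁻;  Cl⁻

N₃⁻ < H₂PO₄⁻ < NO₃⁻ < Cl⁻ < ClO₄⁻

Rank by basicity of the departing species: weakest base leaves most easily.
ClO₄⁻: pKₐ(HClO₄) ≈ -10
Cl⁻: pKₐ(HCl) ≈ -7
NO₃⁻: pKₐ(HNO₃) ≈ -1.3
H₂PO₄⁻: pKₐ(H₃PO₄) ≈ 2.1 — moderate base; biological leaving group after further activation
N₃⁻: pKₐ(HN₃) ≈ 4.7 — linear, resonance-stabilised
Reversing gives the worst-to-best order requested.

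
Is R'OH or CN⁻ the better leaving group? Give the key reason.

R'OH

R'OH is the better leaving group.
pKₐ(R'OH₂⁺) ≈ -2.4 versus pKₐ(HCN) ≈ 9.2: R'OH is the much weaker base.
Neutral; leaves from a protonated ether (an oxonium ion, R–O(H)R'⁺).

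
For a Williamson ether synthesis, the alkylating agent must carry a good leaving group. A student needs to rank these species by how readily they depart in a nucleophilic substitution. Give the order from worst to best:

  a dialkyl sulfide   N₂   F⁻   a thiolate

Leaving-group ability tracks the stability of the departed species; conjugate-acid pKₐ is the usual yardstick (lower pKₐ → better LG).
N₂: no meaningful conjugate acid; N₂ departs as an exceptionally stable neutral molecule
a dialkyl sulfide: pKₐ(R'₂SH⁺) ≈ -7
F⁻: pKₐ(HF) ≈ 3.2
a thiolate: pKₐ(RSH (a thiol)) ≈ 10.5
Reversing gives the worst-to-best order requested.

a thiolate < F⁻ < a dialkyl sulfide < N₂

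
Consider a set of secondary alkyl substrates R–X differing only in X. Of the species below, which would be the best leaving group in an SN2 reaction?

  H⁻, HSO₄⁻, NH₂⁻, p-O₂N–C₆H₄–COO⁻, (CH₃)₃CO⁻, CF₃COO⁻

HSO₄⁻: pKₐ(H₂SO₄) ≈ -3
CF₃COO⁻: pKₐ(CF₃COOH) ≈ 0.2
p-O₂N–C₆H₄–COO⁻: pKₐ(p-nitrobenzoic acid) ≈ 3.4
(CH₃)₃CO⁻: pKₐ(t-BuOH) ≈ 18
H⁻: pKₐ(H₂) ≈ 36
NH₂⁻: pKₐ(NH₃) ≈ 38

HSO₄⁻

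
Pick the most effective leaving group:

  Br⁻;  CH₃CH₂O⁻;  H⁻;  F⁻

Br⁻: pKₐ(HBr) ≈ -9
F⁻: pKₐ(HF) ≈ 3.2
CH₃CH₂O⁻: pKₐ(CH₃CH₂OH) ≈ 16
H⁻: pKₐ(H₂) ≈ 36

Br⁻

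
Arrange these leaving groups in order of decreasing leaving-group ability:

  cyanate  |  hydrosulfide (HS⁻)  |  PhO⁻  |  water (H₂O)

water (H₂O) > cyanate > hydrosulfide (HS⁻) > PhO⁻

water (H₂O): pKₐ(H₃O⁺) ≈ -1.7
cyanate: pKₐ(HOCN) ≈ 3.5
hydrosulfide (HS⁻): pKₐ(H₂S) ≈ 7
PhO⁻: pKₐ(C₆H₅OH (phenol)) ≈ 10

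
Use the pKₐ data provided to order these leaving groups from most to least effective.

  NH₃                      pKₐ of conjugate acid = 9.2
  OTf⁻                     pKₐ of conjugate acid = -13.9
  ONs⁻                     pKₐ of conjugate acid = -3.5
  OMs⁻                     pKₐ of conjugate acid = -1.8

OTf⁻ > ONs⁻ > OMs⁻ > NH₃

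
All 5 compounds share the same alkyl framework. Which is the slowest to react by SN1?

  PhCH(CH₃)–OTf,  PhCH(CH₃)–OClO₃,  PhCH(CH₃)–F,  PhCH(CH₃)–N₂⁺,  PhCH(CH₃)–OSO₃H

Same R in every case — rank the leaving groups.
Leaving-group ability tracks the stability of the departed species; conjugate-acid pKₐ is the usual yardstick (lower pKₐ → better LG).
PhCH(CH₃)–N₂⁺ loses N₂: no meaningful conjugate acid; N₂ departs as an exceptionally stable neutral molecule
PhCH(CH₃)–OTf loses OTf⁻: pKₐ(CF₃SO₃H (triflic acid)) ≈ -14
PhCH(CH₃)–OClO₃ loses ClO₄⁻: pKₐ(HClO₄) ≈ -10
PhCH(CH₃)–OSO₃H loses HSO₄⁻: pKₐ(H₂SO₄) ≈ -3
PhCH(CH₃)–F loses F⁻: pKₐ(HF) ≈ 3.2

PhCH(CH₃)–F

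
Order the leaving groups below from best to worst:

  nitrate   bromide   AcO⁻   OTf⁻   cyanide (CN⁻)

OTf⁻ > bromide > nitrate > AcO⁻ > cyanide (CN⁻)

Leaving-group ability tracks the stability of the departed species; conjugate-acid pKₐ is the usual yardstick (lower pKₐ → better LG).
OTf⁻: pKₐ(CF₃SO₃H (triflic acid)) ≈ -14
bromide: pKₐ(HBr) ≈ -9
nitrate: pKₐ(HNO₃) ≈ -1.3
AcO⁻: pKₐ(CH₃COOH) ≈ 4.8 — resonance-stabilised but still a weak base
cyanide (CN⁻): pKₐ(HCN) ≈ 9.2 — sp carbon stabilises the charge somewhat, but still a poor LG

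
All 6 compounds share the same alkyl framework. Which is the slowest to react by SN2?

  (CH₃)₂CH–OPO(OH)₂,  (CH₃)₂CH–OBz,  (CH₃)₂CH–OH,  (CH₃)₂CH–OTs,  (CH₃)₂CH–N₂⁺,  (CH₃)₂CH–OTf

Identical carbon frameworks mean the comparison reduces to leaving-group quality.
The more stable X⁻ (or X) is on its own — i.e. the weaker a base it is — the better a leaving group it makes.
(CH₃)₂CH–N₂⁺ loses N₂: no meaningful conjugate acid; N₂ departs as an exceptionally stable neutral molecule
(CH₃)₂CH–OTf loses OTf⁻: pKₐ(CF₃SO₃H (triflic acid)) ≈ -14
(CH₃)₂CH–OTs loses OTs⁻: pKₐ(p-CH₃C₆H₄SO₃H (TsOH)) ≈ -2.8
(CH₃)₂CH–OPO(OH)₂ loses H₂PO₄⁻: pKₐ(H₃PO₄) ≈ 2.1
(CH₃)₂CH–OBz loses PhCOO⁻: pKₐ(C₆H₅COOH) ≈ 4.2
(CH₃)₂CH–OH loses OH⁻: pKₐ(H₂O) ≈ 15.7

(CH₃)₂CH–OH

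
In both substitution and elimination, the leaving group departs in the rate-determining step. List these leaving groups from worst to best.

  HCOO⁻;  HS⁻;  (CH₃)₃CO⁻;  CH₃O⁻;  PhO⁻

(CH₃)₃CO⁻ < CH₃O⁻ < PhO⁻ < HS⁻ < HCOO⁻

Rank by basicity of the departing species: weakest base leaves most easily.
HCOO⁻: pKₐ(HCOOH) ≈ 3.8
HS⁻: pKₐ(H₂S) ≈ 7
PhO⁻: pKₐ(C₆H₅OH (phenol)) ≈ 10
CH₃O⁻: pKₐ(CH₃OH) ≈ 15.5
(CH₃)₃CO⁻: pKₐ(t-BuOH) ≈ 18
The question asks for worst first, so the sequence is read in increasing leaving-group ability.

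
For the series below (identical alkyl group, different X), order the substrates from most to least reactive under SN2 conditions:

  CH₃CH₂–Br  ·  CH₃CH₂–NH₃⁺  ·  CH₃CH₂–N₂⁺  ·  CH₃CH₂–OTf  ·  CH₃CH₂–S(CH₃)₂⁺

Same R in every case — rank the leaving groups.
A good leaving group is a weak base: the lower the pKₐ of its conjugate acid, the more readily it departs.
CH₃CH₂–N₂⁺ loses N₂: no meaningful conjugate acid; N₂ departs as an exceptionally stable neutral molecule
CH₃CH₂–OTf loses OTf⁻: pKₐ(CF₃SO₃H (triflic acid)) ≈ -14
CH₃CH₂–Br loses Br⁻: pKₐ(HBr) ≈ -9
CH₃CH₂–S(CH₃)₂⁺ loses SR'₂: pKₐ(R'₂SH⁺) ≈ -7
CH₃CH₂–NH₃⁺ loses NH₃: pKₐ(NH₄⁺) ≈ 9.2

CH₃CH₂–N₂⁺ > CH₃CH₂–OTf > CH₃CH₂–Br > CH₃CH₂–S(CH₃)₂⁺ > CH₃CH₂–NH₃⁺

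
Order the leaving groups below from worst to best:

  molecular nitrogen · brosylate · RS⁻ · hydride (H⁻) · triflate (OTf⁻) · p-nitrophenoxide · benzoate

Rank by basicity of the departing species: weakest base leaves most easily.
molecular nitrogen: no meaningful conjugate acid; N₂ departs as an exceptionally stable neutral molecule
triflate (OTf⁻): pKₐ(CF₃SO₃H (triflic acid)) ≈ -14 — charge spread over three oxygens and a CF₃ group; the premier leaving group in synthesis
brosylate: pKₐ(p-BrC₆H₄SO₃H) ≈ -2.8
benzoate: pKₐ(C₆H₅COOH) ≈ 4.2 — aryl carboxylate
p-nitrophenoxide: pKₐ(p-nitrophenol) ≈ 7.2
RS⁻: pKₐ(RSH (a thiol)) ≈ 10.5
hydride (H⁻): pKₐ(H₂) ≈ 36 — extremely strong base; leaves only in special hydride-transfer contexts
Listed from poorest to best leaving group as asked.

hydride (H⁻) < RS⁻ < p-nitrophenoxide < benzoate < brosylate < triflate (OTf⁻) < molecular nitrogen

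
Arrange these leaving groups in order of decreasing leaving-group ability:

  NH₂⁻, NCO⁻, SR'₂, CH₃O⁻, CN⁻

SR'₂ > NCO⁻ > CN⁻ > CH₃O⁻ > NH₂⁻

The more stable X⁻ (or X) is on its own — i.e. the weaker a base it is — the better a leaving group it makes.
SR'₂: pKₐ(R'₂SH⁺) ≈ -7
NCO⁻: pKₐ(HOCN) ≈ 3.5
CN⁻: pKₐ(HCN) ≈ 9.2
CH₃O⁻: pKₐ(CH₃OH) ≈ 15.5
NH₂⁻: pKₐ(NH₃) ≈ 38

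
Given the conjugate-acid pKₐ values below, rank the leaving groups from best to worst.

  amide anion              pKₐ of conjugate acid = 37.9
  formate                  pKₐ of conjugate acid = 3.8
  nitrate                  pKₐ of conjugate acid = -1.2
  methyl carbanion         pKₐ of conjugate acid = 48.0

Lower conjugate-acid pKₐ ⇒ weaker base ⇒ better leaving group.
Sorting by the given values: nitrate (-1.2), formate (3.8), amide anion (37.9), methyl carbanion (48.0).

nitrate > formate > amide anion > methyl carbanion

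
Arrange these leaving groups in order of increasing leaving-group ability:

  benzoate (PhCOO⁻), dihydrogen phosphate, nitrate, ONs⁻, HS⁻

HS⁻ < benzoate (PhCOO⁻) < dihydrogen phosphate < nitrate < ONs⁻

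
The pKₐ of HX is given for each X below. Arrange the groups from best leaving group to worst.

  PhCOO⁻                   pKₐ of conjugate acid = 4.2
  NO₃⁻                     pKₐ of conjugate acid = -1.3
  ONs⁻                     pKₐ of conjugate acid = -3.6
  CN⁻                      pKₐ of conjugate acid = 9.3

ONs⁻ > NO₃⁻ > PhCOO⁻ > CN⁻

Lower conjugate-acid pKₐ ⇒ weaker base ⇒ better leaving group.
Sorting by the given values: ONs⁻ (-3.6), NO₃⁻ (-1.3), PhCOO⁻ (4.2), CN⁻ (9.3).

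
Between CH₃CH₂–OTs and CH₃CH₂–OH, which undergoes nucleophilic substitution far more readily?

CH₃CH₂–OTs

From CH₃CH₂–OH the departing group would be OH⁻ (pKₐ(H₂O) ≈ 15.7). Strong base; essentially never leaves without prior activation.
From CH₃CH₂–OTs the leaving group is OTs⁻ (pKₐ(p-CH₃C₆H₄SO₃H (TsOH)) ≈ -2.8). Resonance-delocalised arenesulfonate.
(In practice CH₃CH₂–OTs is made from CH₃CH₂–OH by treatment with TsCl / pyridine, converting the hydroxyl into a tosylate.)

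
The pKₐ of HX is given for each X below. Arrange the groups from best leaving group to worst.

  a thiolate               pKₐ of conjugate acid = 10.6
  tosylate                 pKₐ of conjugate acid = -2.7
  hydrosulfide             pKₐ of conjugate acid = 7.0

tosylate > hydrosulfide > a thiolate

Lower conjugate-acid pKₐ ⇒ weaker base ⇒ better leaving group.
Sorting by the given values: tosylate (-2.7), hydrosulfide (7.0), a thiolate (10.6).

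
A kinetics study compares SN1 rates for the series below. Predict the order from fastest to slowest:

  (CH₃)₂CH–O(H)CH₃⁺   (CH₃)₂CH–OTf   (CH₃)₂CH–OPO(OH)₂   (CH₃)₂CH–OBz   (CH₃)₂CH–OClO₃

(CH₃)₂CH–OTf > (CH₃)₂CH–OClO₃ > (CH₃)₂CH–O(H)CH₃⁺ > (CH₃)₂CH–OPO(OH)₂ > (CH₃)₂CH–OBz

Identical carbon frameworks mean the comparison reduces to leaving-group quality.
Leaving-group ability tracks the stability of the departed species; conjugate-acid pKₐ is the usual yardstick (lower pKₐ → better LG).
(CH₃)₂CH–OTf loses OTf⁻: pKₐ(CF₃SO₃H (triflic acid)) ≈ -14
(CH₃)₂CH–OClO₃ loses ClO₄⁻: pKₐ(HClO₄) ≈ -10
(CH₃)₂CH–O(H)CH₃⁺ loses R'OH: pKₐ(R'OH₂⁺) ≈ -2.4
(CH₃)₂CH–OPO(OH)₂ loses H₂PO₄⁻: pKₐ(H₃PO₄) ≈ 2.1
(CH₃)₂CH–OBz loses PhCOO⁻: pKₐ(C₆H₅COOH) ≈ 4.2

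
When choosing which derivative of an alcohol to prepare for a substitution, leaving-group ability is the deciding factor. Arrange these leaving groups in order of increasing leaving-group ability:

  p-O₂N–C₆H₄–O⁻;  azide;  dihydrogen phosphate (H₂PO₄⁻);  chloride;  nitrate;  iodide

The more stable X⁻ (or X) is on its own — i.e. the weaker a base it is — the better a leaving group it makes.
iodide: pKₐ(HI) ≈ -10
chloride: pKₐ(HCl) ≈ -7
nitrate: pKₐ(HNO₃) ≈ -1.3
dihydrogen phosphate (H₂PO₄⁻): pKₐ(H₃PO₄) ≈ 2.1
azide: pKₐ(HN₃) ≈ 4.7
p-O₂N–C₆H₄–O⁻: pKₐ(p-nitrophenol) ≈ 7.2
Listed from poorest to best leaving group as asked.

p-O₂N–C₆H₄–O⁻ < azide < dihydrogen phosphate (H₂PO₄⁻) < nitrate < chloride < iodide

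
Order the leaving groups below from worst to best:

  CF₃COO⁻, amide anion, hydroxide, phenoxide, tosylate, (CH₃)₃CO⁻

tosylate: pKₐ(p-CH₃C₆H₄SO₃H (TsOH)) ≈ -2.8 — resonance-delocalised arenesulfonate
CF₃COO⁻: pKₐ(CF₃COOH) ≈ 0.2 — strongly electron-withdrawing CF₃ stabilises the carboxylate
phenoxide: pKₐ(C₆H₅OH (phenol)) ≈ 10 — resonance into the ring helps, but still a poor LG
hydroxide: pKₐ(H₂O) ≈ 15.7
(CH₃)₃CO⁻: pKₐ(t-BuOH) ≈ 18
amide anion: pKₐ(NH₃) ≈ 38 — extremely strong base; never a leaving group
The question asks for worst first, so the sequence is read in increasing leaving-group ability.

amide anion < (CH₃)₃CO⁻ < hydroxide < phenoxide < CF₃COO⁻ < tosylate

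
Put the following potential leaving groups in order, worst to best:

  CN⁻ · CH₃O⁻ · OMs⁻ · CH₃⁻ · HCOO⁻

OMs⁻: pKₐ(CH₃SO₃H (MsOH)) ≈ -1.9 — resonance-delocalised alkanesulfonate
HCOO⁻: pKₐ(HCOOH) ≈ 3.8
CN⁻: pKₐ(HCN) ≈ 9.2 — sp carbon stabilises the charge somewhat, but still a poor LG
CH₃O⁻: pKₐ(CH₃OH) ≈ 15.5
CH₃⁻: pKₐ(CH₄) ≈ 48
The question asks for worst first, so the sequence is read in increasing leaving-group ability.

CH₃⁻ < CH₃O⁻ < CN⁻ < HCOO⁻ < OMs⁻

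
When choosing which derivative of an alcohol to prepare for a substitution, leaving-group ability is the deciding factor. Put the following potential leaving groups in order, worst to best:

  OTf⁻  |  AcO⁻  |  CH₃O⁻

Rank by basicity of the departing species: weakest base leaves most easily.
OTf⁻: pKₐ(CF₃SO₃H (triflic acid)) ≈ -14
AcO⁻: pKₐ(CH₃COOH) ≈ 4.8 — resonance-stabilised but still a weak base
CH₃O⁻: pKₐ(CH₃OH) ≈ 15.5
The question asks for worst first, so the sequence is read in increasing leaving-group ability.

CH₃O⁻ < AcO⁻ < OTf⁻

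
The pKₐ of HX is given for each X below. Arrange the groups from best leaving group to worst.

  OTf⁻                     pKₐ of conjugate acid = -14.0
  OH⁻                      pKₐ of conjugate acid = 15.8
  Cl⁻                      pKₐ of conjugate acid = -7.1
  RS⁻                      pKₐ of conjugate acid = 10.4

Lower conjugate-acid pKₐ ⇒ weaker base ⇒ better leaving group.
Sorting by the given values: OTf⁻ (-14.0), Cl⁻ (-7.1), RS⁻ (10.4), OH⁻ (15.8).

OTf⁻ > Cl⁻ > RS⁻ > OH⁻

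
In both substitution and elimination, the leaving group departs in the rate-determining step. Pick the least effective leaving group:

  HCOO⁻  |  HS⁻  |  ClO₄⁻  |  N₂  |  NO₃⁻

HS⁻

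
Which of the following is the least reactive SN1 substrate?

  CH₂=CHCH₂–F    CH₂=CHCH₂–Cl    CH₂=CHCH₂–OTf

CH₂=CHCH₂–F

Same R in every case — rank the leaving groups.
Rank by basicity of the departing species: weakest base leaves most easily.
CH₂=CHCH₂–OTf loses OTf⁻: pKₐ(CF₃SO₃H (triflic acid)) ≈ -14
CH₂=CHCH₂–Cl loses Cl⁻: pKₐ(HCl) ≈ -7
CH₂=CHCH₂–F loses F⁻: pKₐ(HF) ≈ 3.2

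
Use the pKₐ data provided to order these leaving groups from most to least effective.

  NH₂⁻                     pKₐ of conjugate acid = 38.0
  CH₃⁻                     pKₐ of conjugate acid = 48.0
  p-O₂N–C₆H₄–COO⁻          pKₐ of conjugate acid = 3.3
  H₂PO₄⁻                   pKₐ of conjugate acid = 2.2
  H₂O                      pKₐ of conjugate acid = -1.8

Lower conjugate-acid pKₐ ⇒ weaker base ⇒ better leaving group.
Sorting by the given values: H₂O (-1.8), H₂PO₄⁻ (2.2), p-O₂N–C₆H₄–COO⁻ (3.3), NH₂⁻ (38.0), CH₃⁻ (48.0).

H₂O > H₂PO₄⁻ > p-O₂N–C₆H₄–COO⁻ > NH₂⁻ > CH₃⁻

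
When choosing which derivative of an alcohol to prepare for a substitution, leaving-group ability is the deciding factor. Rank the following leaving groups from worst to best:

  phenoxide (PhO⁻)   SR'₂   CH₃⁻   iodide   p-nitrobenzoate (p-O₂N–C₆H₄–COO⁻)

iodide: pKₐ(HI) ≈ -10 — large, highly polarisable; very weak base
SR'₂: pKₐ(R'₂SH⁺) ≈ -7 — neutral; leaves from a sulfonium salt (R–SR'₂⁺)
p-nitrobenzoate (p-O₂N–C₆H₄–COO⁻): pKₐ(p-nitrobenzoic acid) ≈ 3.4 — electron-withdrawing nitro group stabilises the carboxylate
phenoxide (PhO⁻): pKₐ(C₆H₅OH (phenol)) ≈ 10
CH₃⁻: pKₐ(CH₄) ≈ 48
The question asks for worst first, so the sequence is read in increasing leaving-group ability.

CH₃⁻ < phenoxide (PhO⁻) < p-nitrobenzoate (p-O₂N–C₆H₄–COO⁻) < SR'₂ < iodide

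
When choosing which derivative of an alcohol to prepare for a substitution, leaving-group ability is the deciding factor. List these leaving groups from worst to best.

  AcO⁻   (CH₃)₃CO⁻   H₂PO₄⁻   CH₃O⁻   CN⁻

(CH₃)₃CO⁻ < CH₃O⁻ < CN⁻ < AcO⁻ < H₂PO₄⁻

Leaving-group ability tracks the stability of the departed species; conjugate-acid pKₐ is the usual yardstick (lower pKₐ → better LG).
H₂PO₄⁻: pKₐ(H₃PO₄) ≈ 2.1 — moderate base; biological leaving group after further activation
AcO⁻: pKₐ(CH₃COOH) ≈ 4.8 — resonance-stabilised but still a weak base
CN⁻: pKₐ(HCN) ≈ 9.2 — sp carbon stabilises the charge somewhat, but still a poor LG
CH₃O⁻: pKₐ(CH₃OH) ≈ 15.5 — strong base; alkoxides do not leave unassisted
(CH₃)₃CO⁻: pKₐ(t-BuOH) ≈ 18 — bulky, strongly basic alkoxide
Listed from poorest to best leaving group as asked.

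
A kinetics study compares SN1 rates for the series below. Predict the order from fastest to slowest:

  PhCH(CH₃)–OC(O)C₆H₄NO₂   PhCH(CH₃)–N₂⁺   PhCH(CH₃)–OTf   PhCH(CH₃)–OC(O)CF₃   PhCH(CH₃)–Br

With the same alkyl group throughout, only the leaving group differentiates the rates.
Leaving-group ability tracks the stability of the departed species; conjugate-acid pKₐ is the usual yardstick (lower pKₐ → better LG).
PhCH(CH₃)–N₂⁺ loses N₂: no meaningful conjugate acid; N₂ departs as an exceptionally stable neutral molecule
PhCH(CH₃)–OTf loses OTf⁻: pKₐ(CF₃SO₃H (triflic acid)) ≈ -14
PhCH(CH₃)–Br loses Br⁻: pKₐ(HBr) ≈ -9
PhCH(CH₃)–OC(O)CF₃ loses CF₃COO⁻: pKₐ(CF₃COOH) ≈ 0.2
PhCH(CH₃)–OC(O)C₆H₄NO₂ loses p-O₂N–C₆H₄–COO⁻: pKₐ(p-nitrobenzoic acid) ≈ 3.4

PhCH(CH₃)–N₂⁺ > PhCH(CH₃)–OTf > PhCH(CH₃)–Br > PhCH(CH₃)–OC(O)CF₃ > PhCH(CH₃)–OC(O)C₆H₄NO₂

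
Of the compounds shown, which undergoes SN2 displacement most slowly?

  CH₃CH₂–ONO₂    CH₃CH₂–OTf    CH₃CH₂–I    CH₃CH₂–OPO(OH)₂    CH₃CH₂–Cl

With the same alkyl group throughout, only the leaving group differentiates the rates.
The more stable X⁻ (or X) is on its own — i.e. the weaker a base it is — the better a leaving group it makes.
CH₃CH₂–OTf loses OTf⁻: pKₐ(CF₃SO₃H (triflic acid)) ≈ -14
CH₃CH₂–I loses I⁻: pKₐ(HI) ≈ -10
CH₃CH₂–Cl loses Cl⁻: pKₐ(HCl) ≈ -7
CH₃CH₂–ONO₂ loses NO₃⁻: pKₐ(HNO₃) ≈ -1.3
CH₃CH₂–OPO(OH)₂ loses H₂PO₄⁻: pKₐ(H₃PO₄) ≈ 2.1

CH₃CH₂–OPO(OH)₂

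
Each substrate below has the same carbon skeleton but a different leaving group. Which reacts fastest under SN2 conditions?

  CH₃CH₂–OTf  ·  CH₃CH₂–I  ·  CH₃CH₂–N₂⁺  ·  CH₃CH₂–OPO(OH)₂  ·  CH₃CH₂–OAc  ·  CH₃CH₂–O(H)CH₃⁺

Same R in every case — rank the leaving groups.
A good leaving group is a weak base: the lower the pKₐ of its conjugate acid, the more readily it departs.
CH₃CH₂–N₂⁺ loses N₂: no meaningful conjugate acid; N₂ departs as an exceptionally stable neutral molecule
CH₃CH₂–OTf loses OTf⁻: pKₐ(CF₃SO₃H (triflic acid)) ≈ -14
CH₃CH₂–I loses I⁻: pKₐ(HI) ≈ -10
CH₃CH₂–O(H)CH₃⁺ loses R'OH: pKₐ(R'OH₂⁺) ≈ -2.4
CH₃CH₂–OPO(OH)₂ loses H₂PO₄⁻: pKₐ(H₃PO₄) ≈ 2.1
CH₃CH₂–OAc loses AcO⁻: pKₐ(CH₃COOH) ≈ 4.8

CH₃CH₂–N₂⁺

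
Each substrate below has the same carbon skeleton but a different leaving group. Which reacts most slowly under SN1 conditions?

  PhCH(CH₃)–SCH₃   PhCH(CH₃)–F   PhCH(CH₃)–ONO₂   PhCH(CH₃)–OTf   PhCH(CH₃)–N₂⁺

PhCH(CH₃)–SCH₃

Identical carbon frameworks mean the comparison reduces to leaving-group quality.
A good leaving group is a weak base: the lower the pKₐ of its conjugate acid, the more readily it departs.
PhCH(CH₃)–N₂⁺ loses N₂: no meaningful conjugate acid; N₂ departs as an exceptionally stable neutral molecule
PhCH(CH₃)–OTf loses OTf⁻: pKₐ(CF₃SO₃H (triflic acid)) ≈ -14
PhCH(CH₃)–ONO₂ loses NO₃⁻: pKₐ(HNO₃) ≈ -1.3
PhCH(CH₃)–F loses F⁻: pKₐ(HF) ≈ 3.2
PhCH(CH₃)–SCH₃ loses RS⁻: pKₐ(RSH (a thiol)) ≈ 10.5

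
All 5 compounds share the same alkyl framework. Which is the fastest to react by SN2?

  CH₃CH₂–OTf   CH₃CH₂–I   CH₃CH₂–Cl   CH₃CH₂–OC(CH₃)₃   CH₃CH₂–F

CH₃CH₂–OTf

Identical carbon frameworks mean the comparison reduces to leaving-group quality.
A good leaving group is a weak base: the lower the pKₐ of its conjugate acid, the more readily it departs.
CH₃CH₂–OTf loses OTf⁻: pKₐ(CF₃SO₃H (triflic acid)) ≈ -14
CH₃CH₂–I loses I⁻: pKₐ(HI) ≈ -10
CH₃CH₂–Cl loses Cl⁻: pKₐ(HCl) ≈ -7
CH₃CH₂–F loses F⁻: pKₐ(HF) ≈ 3.2
CH₃CH₂–OC(CH₃)₃ loses (CH₃)₃CO⁻: pKₐ(t-BuOH) ≈ 18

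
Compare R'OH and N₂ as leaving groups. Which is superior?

N₂ is the better leaving group.
N₂ is the ultimate leaving group — it departs as an exceptionally stable neutral molecule, whereas R'OH (pKₐ(R'OH₂⁺) ≈ -2.4) is far more basic.

N₂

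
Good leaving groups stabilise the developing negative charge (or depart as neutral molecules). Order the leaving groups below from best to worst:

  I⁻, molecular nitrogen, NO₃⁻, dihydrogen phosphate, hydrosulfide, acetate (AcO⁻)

molecular nitrogen > I⁻ > NO₃⁻ > dihydrogen phosphate > acetate (AcO⁻) > hydrosulfide

Leaving-group ability tracks the stability of the departed species; conjugate-acid pKₐ is the usual yardstick (lower pKₐ → better LG).
molecular nitrogen: no meaningful conjugate acid; N₂ departs as an exceptionally stable neutral molecule
I⁻: pKₐ(HI) ≈ -10
NO₃⁻: pKₐ(HNO₃) ≈ -1.3
dihydrogen phosphate: pKₐ(H₃PO₄) ≈ 2.1
acetate (AcO⁻): pKₐ(CH₃COOH) ≈ 4.8
hydrosulfide: pKₐ(H₂S) ≈ 7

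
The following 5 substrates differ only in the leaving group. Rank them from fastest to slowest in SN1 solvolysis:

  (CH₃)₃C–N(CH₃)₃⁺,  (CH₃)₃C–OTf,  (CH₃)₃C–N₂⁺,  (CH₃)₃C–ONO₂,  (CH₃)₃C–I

Identical carbon frameworks mean the comparison reduces to leaving-group quality.
Rank by basicity of the departing species: weakest base leaves most easily.
(CH₃)₃C–N₂⁺ loses N₂: no meaningful conjugate acid; N₂ departs as an exceptionally stable neutral molecule
(CH₃)₃C–OTf loses OTf⁻: pKₐ(CF₃SO₃H (triflic acid)) ≈ -14
(CH₃)₃C–I loses I⁻: pKₐ(HI) ≈ -10
(CH₃)₃C–ONO₂ loses NO₃⁻: pKₐ(HNO₃) ≈ -1.3
(CH₃)₃C–N(CH₃)₃⁺ loses NR'₃: pKₐ(R'₃NH⁺) ≈ 10.7

(CH₃)₃C–N₂⁺ > (CH₃)₃C–OTf > (CH₃)₃C–I > (CH₃)₃C–ONO₂ > (CH₃)₃C–N(CH₃)₃⁺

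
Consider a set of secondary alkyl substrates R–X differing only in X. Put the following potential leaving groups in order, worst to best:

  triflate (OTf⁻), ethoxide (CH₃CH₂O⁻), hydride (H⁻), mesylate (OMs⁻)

hydride (H⁻) < ethoxide (CH₃CH₂O⁻) < mesylate (OMs⁻) < triflate (OTf⁻)

Leaving-group ability tracks the stability of the departed species; conjugate-acid pKₐ is the usual yardstick (lower pKₐ → better LG).
triflate (OTf⁻): pKₐ(CF₃SO₃H (triflic acid)) ≈ -14
mesylate (OMs⁻): pKₐ(CH₃SO₃H (MsOH)) ≈ -1.9 — resonance-delocalised alkanesulfonate
ethoxide (CH₃CH₂O⁻): pKₐ(CH₃CH₂OH) ≈ 16 — strong base; alkoxides do not leave unassisted
hydride (H⁻): pKₐ(H₂) ≈ 36
The question asks for worst first, so the sequence is read in increasing leaving-group ability.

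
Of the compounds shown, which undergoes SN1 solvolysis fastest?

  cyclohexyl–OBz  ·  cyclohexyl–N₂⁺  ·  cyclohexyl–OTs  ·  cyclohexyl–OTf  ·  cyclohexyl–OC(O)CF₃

cyclohexyl–N₂⁺

Identical carbon frameworks mean the comparison reduces to leaving-group quality.
Rank by basicity of the departing species: weakest base leaves most easily.
cyclohexyl–N₂⁺ loses N₂: no meaningful conjugate acid; N₂ departs as an exceptionally stable neutral molecule
cyclohexyl–OTf loses OTf⁻: pKₐ(CF₃SO₃H (triflic acid)) ≈ -14
cyclohexyl–OTs loses OTs⁻: pKₐ(p-CH₃C₆H₄SO₃H (TsOH)) ≈ -2.8
cyclohexyl–OC(O)CF₃ loses CF₃COO⁻: pKₐ(CF₃COOH) ≈ 0.2
cyclohexyl–OBz loses PhCOO⁻: pKₐ(C₆H₅COOH) ≈ 4.2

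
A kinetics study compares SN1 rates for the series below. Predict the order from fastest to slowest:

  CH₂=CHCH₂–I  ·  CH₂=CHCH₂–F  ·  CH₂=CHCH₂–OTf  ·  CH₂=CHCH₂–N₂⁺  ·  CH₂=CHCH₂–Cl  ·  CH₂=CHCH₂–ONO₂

Same R in every case — rank the leaving groups.
The more stable X⁻ (or X) is on its own — i.e. the weaker a base it is — the better a leaving group it makes.
CH₂=CHCH₂–N₂⁺ loses N₂: no meaningful conjugate acid; N₂ departs as an exceptionally stable neutral molecule
CH₂=CHCH₂–OTf loses OTf⁻: pKₐ(CF₃SO₃H (triflic acid)) ≈ -14
CH₂=CHCH₂–I loses I⁻: pKₐ(HI) ≈ -10
CH₂=CHCH₂–Cl loses Cl⁻: pKₐ(HCl) ≈ -7
CH₂=CHCH₂–ONO₂ loses NO₃⁻: pKₐ(HNO₃) ≈ -1.3
CH₂=CHCH₂–F loses F⁻: pKₐ(HF) ≈ 3.2

CH₂=CHCH₂–N₂⁺ > CH₂=CHCH₂–OTf > CH₂=CHCH₂–I > CH₂=CHCH₂–Cl > CH₂=CHCH₂–ONO₂ > CH₂=CHCH₂–F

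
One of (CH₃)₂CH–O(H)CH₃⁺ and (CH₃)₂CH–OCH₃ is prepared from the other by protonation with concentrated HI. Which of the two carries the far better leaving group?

(CH₃)₂CH–O(H)CH₃⁺

From (CH₃)₂CH–OCH₃ the departing group would be CH₃O⁻ (pKₐ(CH₃OH) ≈ 15.5). Strong base; alkoxides do not leave unassisted.
From (CH₃)₂CH–O(H)CH₃⁺ the leaving group is R'OH (pKₐ(R'OH₂⁺) ≈ -2.4). Neutral; leaves from a protonated ether (an oxonium ion, R–O(H)R'⁺).
Protonation with concentrated HI works by allowing neutral methanol, rather than methoxide, to depart, making (CH₃)₂CH–O(H)CH₃⁺ enormously more reactive.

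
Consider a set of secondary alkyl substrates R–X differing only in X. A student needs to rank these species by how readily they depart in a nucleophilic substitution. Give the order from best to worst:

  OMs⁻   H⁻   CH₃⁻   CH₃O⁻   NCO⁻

OMs⁻ > NCO⁻ > CH₃O⁻ > H⁻ > CH₃⁻

A good leaving group is a weak base: the lower the pKₐ of its conjugate acid, the more readily it departs.
OMs⁻: pKₐ(CH₃SO₃H (MsOH)) ≈ -1.9
NCO⁻: pKₐ(HOCN) ≈ 3.5 — resonance between N and O
CH₃O⁻: pKₐ(CH₃OH) ≈ 15.5 — strong base; alkoxides do not leave unassisted
H⁻: pKₐ(H₂) ≈ 36
CH₃⁻: pKₐ(CH₄) ≈ 48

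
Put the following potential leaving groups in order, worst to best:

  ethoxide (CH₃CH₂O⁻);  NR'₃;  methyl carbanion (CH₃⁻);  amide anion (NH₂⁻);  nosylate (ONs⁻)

methyl carbanion (CH₃⁻) < amide anion (NH₂⁻) < ethoxide (CH₃CH₂O⁻) < NR'₃ < nosylate (ONs⁻)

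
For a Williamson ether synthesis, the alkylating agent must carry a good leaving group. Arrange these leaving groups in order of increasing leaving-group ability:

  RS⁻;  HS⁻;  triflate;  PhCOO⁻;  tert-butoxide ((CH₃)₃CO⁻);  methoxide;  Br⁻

tert-butoxide ((CH₃)₃CO⁻) < methoxide < RS⁻ < HS⁻ < PhCOO⁻ < Br⁻ < triflate

Rank by basicity of the departing species: weakest base leaves most easily.
triflate: pKₐ(CF₃SO₃H (triflic acid)) ≈ -14
Br⁻: pKₐ(HBr) ≈ -9
PhCOO⁻: pKₐ(C₆H₅COOH) ≈ 4.2 — aryl carboxylate
HS⁻: pKₐ(H₂S) ≈ 7
RS⁻: pKₐ(RSH (a thiol)) ≈ 10.5 — moderately basic; rarely leaves without activation
methoxide: pKₐ(CH₃OH) ≈ 15.5
tert-butoxide ((CH₃)₃CO⁻): pKₐ(t-BuOH) ≈ 18 — bulky, strongly basic alkoxide
Listed from poorest to best leaving group as asked.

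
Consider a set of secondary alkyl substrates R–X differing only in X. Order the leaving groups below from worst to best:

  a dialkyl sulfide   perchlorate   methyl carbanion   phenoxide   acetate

methyl carbanion < phenoxide < acetate < a dialkyl sulfide < perchlorate

The more stable X⁻ (or X) is on its own — i.e. the weaker a base it is — the better a leaving group it makes.
perchlorate: pKₐ(HClO₄) ≈ -10 — extremely weak base; rarely used for safety reasons
a dialkyl sulfide: pKₐ(R'₂SH⁺) ≈ -7 — neutral; leaves from a sulfonium salt (R–SR'₂⁺)
acetate: pKₐ(CH₃COOH) ≈ 4.8
phenoxide: pKₐ(C₆H₅OH (phenol)) ≈ 10 — resonance into the ring helps, but still a poor LG
methyl carbanion: pKₐ(CH₄) ≈ 48
Reversing gives the worst-to-best order requested.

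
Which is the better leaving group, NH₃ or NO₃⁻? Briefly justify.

NO₃⁻ is the better leaving group.
pKₐ(HNO₃) ≈ -1.3 versus pKₐ(NH₄⁺) ≈ 9.2: NO₃⁻ is the much weaker base.
Resonance-delocalised over three oxygens.

NO₃⁻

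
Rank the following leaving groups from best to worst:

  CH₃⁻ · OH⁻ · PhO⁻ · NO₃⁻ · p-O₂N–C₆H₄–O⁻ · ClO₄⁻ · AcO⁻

ClO₄⁻ > NO₃⁻ > AcO⁻ > p-O₂N–C₆H₄–O⁻ > PhO⁻ > OH⁻ > CH₃⁻

ClO₄⁻: pKₐ(HClO₄) ≈ -10
NO₃⁻: pKₐ(HNO₃) ≈ -1.3
AcO⁻: pKₐ(CH₃COOH) ≈ 4.8
p-O₂N–C₆H₄–O⁻: pKₐ(p-nitrophenol) ≈ 7.2
PhO⁻: pKₐ(C₆H₅OH (phenol)) ≈ 10
OH⁻: pKₐ(H₂O) ≈ 15.7
CH₃⁻: pKₐ(CH₄) ≈ 48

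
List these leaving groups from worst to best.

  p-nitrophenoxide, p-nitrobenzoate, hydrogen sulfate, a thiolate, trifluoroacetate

a thiolate < p-nitrophenoxide < p-nitrobenzoate < trifluoroacetate < hydrogen sulfate

hydrogen sulfate: pKₐ(H₂SO₄) ≈ -3
trifluoroacetate: pKₐ(CF₃COOH) ≈ 0.2
p-nitrobenzoate: pKₐ(p-nitrobenzoic acid) ≈ 3.4
p-nitrophenoxide: pKₐ(p-nitrophenol) ≈ 7.2
a thiolate: pKₐ(RSH (a thiol)) ≈ 10.5
Reversing gives the worst-to-best order requested.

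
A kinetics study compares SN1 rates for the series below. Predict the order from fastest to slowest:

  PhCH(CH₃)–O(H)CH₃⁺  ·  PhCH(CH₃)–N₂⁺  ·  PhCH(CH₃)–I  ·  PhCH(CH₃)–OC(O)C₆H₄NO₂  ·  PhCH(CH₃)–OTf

PhCH(CH₃)–N₂⁺ > PhCH(CH₃)–OTf > PhCH(CH₃)–I > PhCH(CH₃)–O(H)CH₃⁺ > PhCH(CH₃)–OC(O)C₆H₄NO₂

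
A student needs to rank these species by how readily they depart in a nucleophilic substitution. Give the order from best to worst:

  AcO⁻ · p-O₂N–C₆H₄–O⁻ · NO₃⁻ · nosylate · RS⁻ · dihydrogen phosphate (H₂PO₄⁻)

nosylate > NO₃⁻ > dihydrogen phosphate (H₂PO₄⁻) > AcO⁻ > p-O₂N–C₆H₄–O⁻ > RS⁻

A good leaving group is a weak base: the lower the pKₐ of its conjugate acid, the more readily it departs.
nosylate: pKₐ(p-O₂NC₆H₄SO₃H) ≈ -3.5
NO₃⁻: pKₐ(HNO₃) ≈ -1.3
dihydrogen phosphate (H₂PO₄⁻): pKₐ(H₃PO₄) ≈ 2.1
AcO⁻: pKₐ(CH₃COOH) ≈ 4.8
p-O₂N–C₆H₄–O⁻: pKₐ(p-nitrophenol) ≈ 7.2
RS⁻: pKₐ(RSH (a thiol)) ≈ 10.5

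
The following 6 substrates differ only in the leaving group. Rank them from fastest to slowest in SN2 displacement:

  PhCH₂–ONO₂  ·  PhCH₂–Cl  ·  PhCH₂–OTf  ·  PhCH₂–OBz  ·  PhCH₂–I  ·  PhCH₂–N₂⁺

Same R in every case — rank the leaving groups.
A good leaving group is a weak base: the lower the pKₐ of its conjugate acid, the more readily it departs.
PhCH₂–N₂⁺ loses N₂: no meaningful conjugate acid; N₂ departs as an exceptionally stable neutral molecule
PhCH₂–OTf loses OTf⁻: pKₐ(CF₃SO₃H (triflic acid)) ≈ -14
PhCH₂–I loses I⁻: pKₐ(HI) ≈ -10
PhCH₂–Cl loses Cl⁻: pKₐ(HCl) ≈ -7
PhCH₂–ONO₂ loses NO₃⁻: pKₐ(HNO₃) ≈ -1.3
PhCH₂–OBz loses PhCOO⁻: pKₐ(C₆H₅COOH) ≈ 4.2

PhCH₂–N₂⁺ > PhCH₂–OTf > PhCH₂–I > PhCH₂–Cl > PhCH₂–ONO₂ > PhCH₂–OBz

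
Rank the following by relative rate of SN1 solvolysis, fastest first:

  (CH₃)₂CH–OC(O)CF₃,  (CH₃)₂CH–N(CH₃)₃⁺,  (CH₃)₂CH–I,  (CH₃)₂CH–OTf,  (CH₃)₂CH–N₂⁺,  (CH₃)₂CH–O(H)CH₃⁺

(CH₃)₂CH–N₂⁺ > (CH₃)₂CH–OTf > (CH₃)₂CH–I > (CH₃)₂CH–O(H)CH₃⁺ > (CH₃)₂CH–OC(O)CF₃ > (CH₃)₂CH–N(CH₃)₃⁺

Same R in every case — rank the leaving groups.
Leaving-group ability tracks the stability of the departed species; conjugate-acid pKₐ is the usual yardstick (lower pKₐ → better LG).
(CH₃)₂CH–N₂⁺ loses N₂: no meaningful conjugate acid; N₂ departs as an exceptionally stable neutral molecule
(CH₃)₂CH–OTf loses OTf⁻: pKₐ(CF₃SO₃H (triflic acid)) ≈ -14
(CH₃)₂CH–I loses I⁻: pKₐ(HI) ≈ -10
(CH₃)₂CH–O(H)CH₃⁺ loses R'OH: pKₐ(R'OH₂⁺) ≈ -2.4
(CH₃)₂CH–OC(O)CF₃ loses CF₃COO⁻: pKₐ(CF₃COOH) ≈ 0.2
(CH₃)₂CH–N(CH₃)₃⁺ loses NR'₃: pKₐ(R'₃NH⁺) ≈ 10.7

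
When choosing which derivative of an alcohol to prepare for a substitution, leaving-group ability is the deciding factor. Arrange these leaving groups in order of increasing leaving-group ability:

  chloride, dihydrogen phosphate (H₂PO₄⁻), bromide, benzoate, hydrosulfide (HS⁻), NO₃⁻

Leaving-group ability tracks the stability of the departed species; conjugate-acid pKₐ is the usual yardstick (lower pKₐ → better LG).
bromide: pKₐ(HBr) ≈ -9
chloride: pKₐ(HCl) ≈ -7
NO₃⁻: pKₐ(HNO₃) ≈ -1.3
dihydrogen phosphate (H₂PO₄⁻): pKₐ(H₃PO₄) ≈ 2.1
benzoate: pKₐ(C₆H₅COOH) ≈ 4.2
hydrosulfide (HS⁻): pKₐ(H₂S) ≈ 7
Reversing gives the worst-to-best order requested.

hydrosulfide (HS⁻) < benzoate < dihydrogen phosphate (H₂PO₄⁻) < NO₃⁻ < chloride < bromide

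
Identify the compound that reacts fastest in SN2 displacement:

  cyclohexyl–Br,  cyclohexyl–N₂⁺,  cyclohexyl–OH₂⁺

cyclohexyl–N₂⁺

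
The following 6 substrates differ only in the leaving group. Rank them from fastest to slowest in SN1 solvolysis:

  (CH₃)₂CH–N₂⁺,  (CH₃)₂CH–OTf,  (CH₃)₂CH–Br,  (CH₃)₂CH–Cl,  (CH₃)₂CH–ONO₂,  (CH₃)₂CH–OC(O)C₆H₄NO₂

(CH₃)₂CH–N₂⁺ > (CH₃)₂CH–OTf > (CH₃)₂CH–Br > (CH₃)₂CH–Cl > (CH₃)₂CH–ONO₂ > (CH₃)₂CH–OC(O)C₆H₄NO₂

Same R in every case — rank the leaving groups.
Rank by basicity of the departing species: weakest base leaves most easily.
(CH₃)₂CH–N₂⁺ loses N₂: no meaningful conjugate acid; N₂ departs as an exceptionally stable neutral molecule
(CH₃)₂CH–OTf loses OTf⁻: pKₐ(CF₃SO₃H (triflic acid)) ≈ -14
(CH₃)₂CH–Br loses Br⁻: pKₐ(HBr) ≈ -9
(CH₃)₂CH–Cl loses Cl⁻: pKₐ(HCl) ≈ -7
(CH₃)₂CH–ONO₂ loses NO₃⁻: pKₐ(HNO₃) ≈ -1.3
(CH₃)₂CH–OC(O)C₆H₄NO₂ loses p-O₂N–C₆H₄–COO⁻: pKₐ(p-nitrobenzoic acid) ≈ 3.4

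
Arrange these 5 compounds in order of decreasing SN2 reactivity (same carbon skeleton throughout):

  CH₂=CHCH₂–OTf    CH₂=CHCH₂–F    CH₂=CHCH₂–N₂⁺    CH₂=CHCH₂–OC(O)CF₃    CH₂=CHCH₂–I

Same R in every case — rank the leaving groups.
Leaving-group ability tracks the stability of the departed species; conjugate-acid pKₐ is the usual yardstick (lower pKₐ → better LG).
CH₂=CHCH₂–N₂⁺ loses N₂: no meaningful conjugate acid; N₂ departs as an exceptionally stable neutral molecule
CH₂=CHCH₂–OTf loses OTf⁻: pKₐ(CF₃SO₃H (triflic acid)) ≈ -14
CH₂=CHCH₂–I loses I⁻: pKₐ(HI) ≈ -10
CH₂=CHCH₂–OC(O)CF₃ loses CF₃COO⁻: pKₐ(CF₃COOH) ≈ 0.2
CH₂=CHCH₂–F loses F⁻: pKₐ(HF) ≈ 3.2

CH₂=CHCH₂–N₂⁺ > CH₂=CHCH₂–OTf > CH₂=CHCH₂–I > CH₂=CHCH₂–OC(O)CF₃ > CH₂=CHCH₂–F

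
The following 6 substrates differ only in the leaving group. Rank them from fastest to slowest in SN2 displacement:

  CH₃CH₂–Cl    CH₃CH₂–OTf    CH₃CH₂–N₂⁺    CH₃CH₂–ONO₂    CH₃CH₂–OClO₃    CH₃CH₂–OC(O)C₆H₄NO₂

CH₃CH₂–N₂⁺ > CH₃CH₂–OTf > CH₃CH₂–OClO₃ > CH₃CH₂–Cl > CH₃CH₂–ONO₂ > CH₃CH₂–OC(O)C₆H₄NO₂

With the same alkyl group throughout, only the leaving group differentiates the rates.
A good leaving group is a weak base: the lower the pKₐ of its conjugate acid, the more readily it departs.
CH₃CH₂–N₂⁺ loses N₂: no meaningful conjugate acid; N₂ departs as an exceptionally stable neutral molecule
CH₃CH₂–OTf loses OTf⁻: pKₐ(CF₃SO₃H (triflic acid)) ≈ -14
CH₃CH₂–OClO₃ loses ClO₄⁻: pKₐ(HClO₄) ≈ -10
CH₃CH₂–Cl loses Cl⁻: pKₐ(HCl) ≈ -7
CH₃CH₂–ONO₂ loses NO₃⁻: pKₐ(HNO₃) ≈ -1.3
CH₃CH₂–OC(O)C₆H₄NO₂ loses p-O₂N–C₆H₄–COO⁻: pKₐ(p-nitrobenzoic acid) ≈ 3.4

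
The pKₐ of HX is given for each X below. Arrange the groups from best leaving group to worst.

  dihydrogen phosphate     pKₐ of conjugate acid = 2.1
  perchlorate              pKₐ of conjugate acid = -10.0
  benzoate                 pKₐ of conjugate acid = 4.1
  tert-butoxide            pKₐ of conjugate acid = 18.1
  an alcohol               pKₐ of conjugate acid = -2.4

perchlorate > an alcohol > dihydrogen phosphate > benzoate > tert-butoxide

Lower conjugate-acid pKₐ ⇒ weaker base ⇒ better leaving group.
Sorting by the given values: perchlorate (-10.0), an alcohol (-2.4), dihydrogen phosphate (2.1), benzoate (4.1), tert-butoxide (18.1).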